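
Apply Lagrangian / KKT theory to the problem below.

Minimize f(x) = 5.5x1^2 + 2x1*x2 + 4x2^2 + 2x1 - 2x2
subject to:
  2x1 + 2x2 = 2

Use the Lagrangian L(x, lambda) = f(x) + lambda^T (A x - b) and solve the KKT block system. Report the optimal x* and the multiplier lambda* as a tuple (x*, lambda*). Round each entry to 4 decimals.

Form the Lagrangian:
  L(x, lambda) = (1/2) x^T Q x + c^T x + lambda^T (A x - b)
Stationarity (grad_x L = 0): Q x + c + A^T lambda = 0.
Primal feasibility: A x = b.

This gives the KKT block system:
  [ Q   A^T ] [ x     ]   [-c ]
  [ A    0  ] [ lambda ] = [ b ]

Solving the linear system:
  x*      = (0.1333, 0.8667)
  lambda* = (-2.6)
  f(x*)   = 1.8667

x* = (0.1333, 0.8667), lambda* = (-2.6)


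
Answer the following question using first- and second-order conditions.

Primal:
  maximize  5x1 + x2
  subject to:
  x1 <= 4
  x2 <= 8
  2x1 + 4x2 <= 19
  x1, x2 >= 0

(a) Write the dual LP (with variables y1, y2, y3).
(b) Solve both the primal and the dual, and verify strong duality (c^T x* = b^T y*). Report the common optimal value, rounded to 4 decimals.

The standard primal-dual pair for 'max c^T x s.t. A x <= b, x >= 0' is:
  Dual:  min b^T y  s.t.  A^T y >= c,  y >= 0.

So the dual LP is:
  minimize  4y1 + 8y2 + 19y3
  subject to:
    y1 + 2y3 >= 5
    y2 + 4y3 >= 1
    y1, y2, y3 >= 0

Solving the primal: x* = (4, 2.75).
  primal value c^T x* = 22.75.
Solving the dual: y* = (4.5, 0, 0.25).
  dual value b^T y* = 22.75.
Strong duality: c^T x* = b^T y*. Confirmed.

22.75


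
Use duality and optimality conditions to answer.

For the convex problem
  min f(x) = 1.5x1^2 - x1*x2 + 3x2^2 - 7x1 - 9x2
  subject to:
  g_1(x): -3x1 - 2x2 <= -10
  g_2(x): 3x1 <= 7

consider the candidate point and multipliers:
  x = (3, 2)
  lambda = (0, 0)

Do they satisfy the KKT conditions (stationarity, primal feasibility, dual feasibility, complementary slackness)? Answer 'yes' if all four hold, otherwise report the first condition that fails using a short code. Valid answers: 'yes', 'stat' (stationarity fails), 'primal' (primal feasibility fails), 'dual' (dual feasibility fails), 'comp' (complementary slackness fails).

Gradient of f: grad f(x) = Q x + c = (0, 0)
Constraint values g_i(x) = a_i^T x - b_i:
  g_1((3, 2)) = -3
  g_2((3, 2)) = 2
Stationarity residual: grad f(x) + sum_i lambda_i a_i = (0, 0)
  -> stationarity OK
Primal feasibility (all g_i <= 0): FAILS
Dual feasibility (all lambda_i >= 0): OK
Complementary slackness (lambda_i * g_i(x) = 0 for all i): OK

Verdict: the first failing condition is primal_feasibility -> primal.

primal


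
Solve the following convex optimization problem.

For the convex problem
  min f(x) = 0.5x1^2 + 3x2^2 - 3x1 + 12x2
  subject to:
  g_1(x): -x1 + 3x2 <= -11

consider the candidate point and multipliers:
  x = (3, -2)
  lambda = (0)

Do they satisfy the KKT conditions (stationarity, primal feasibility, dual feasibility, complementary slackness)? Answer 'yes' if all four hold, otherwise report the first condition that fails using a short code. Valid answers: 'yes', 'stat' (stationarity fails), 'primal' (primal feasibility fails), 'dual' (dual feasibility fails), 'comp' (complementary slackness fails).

Gradient of f: grad f(x) = Q x + c = (0, 0)
Constraint values g_i(x) = a_i^T x - b_i:
  g_1((3, -2)) = 2
Stationarity residual: grad f(x) + sum_i lambda_i a_i = (0, 0)
  -> stationarity OK
Primal feasibility (all g_i <= 0): FAILS
Dual feasibility (all lambda_i >= 0): OK
Complementary slackness (lambda_i * g_i(x) = 0 for all i): OK

Verdict: the first failing condition is primal_feasibility -> primal.

primal


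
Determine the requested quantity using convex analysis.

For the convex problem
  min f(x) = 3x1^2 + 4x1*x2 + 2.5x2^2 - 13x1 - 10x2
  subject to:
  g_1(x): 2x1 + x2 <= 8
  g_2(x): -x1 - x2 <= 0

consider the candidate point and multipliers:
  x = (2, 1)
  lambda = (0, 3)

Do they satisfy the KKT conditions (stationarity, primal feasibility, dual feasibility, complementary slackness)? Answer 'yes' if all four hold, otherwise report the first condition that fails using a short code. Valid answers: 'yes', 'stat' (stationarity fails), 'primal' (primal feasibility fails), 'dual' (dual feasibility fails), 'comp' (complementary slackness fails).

Gradient of f: grad f(x) = Q x + c = (3, 3)
Constraint values g_i(x) = a_i^T x - b_i:
  g_1((2, 1)) = -3
  g_2((2, 1)) = -3
Stationarity residual: grad f(x) + sum_i lambda_i a_i = (0, 0)
  -> stationarity OK
Primal feasibility (all g_i <= 0): OK
Dual feasibility (all lambda_i >= 0): OK
Complementary slackness (lambda_i * g_i(x) = 0 for all i): FAILS

Verdict: the first failing condition is complementary_slackness -> comp.

comp


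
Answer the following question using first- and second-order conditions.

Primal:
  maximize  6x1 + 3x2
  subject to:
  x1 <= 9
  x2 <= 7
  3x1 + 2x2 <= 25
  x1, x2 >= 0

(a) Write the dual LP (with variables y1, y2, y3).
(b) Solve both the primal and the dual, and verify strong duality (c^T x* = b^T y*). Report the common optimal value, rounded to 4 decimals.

The standard primal-dual pair for 'max c^T x s.t. A x <= b, x >= 0' is:
  Dual:  min b^T y  s.t.  A^T y >= c,  y >= 0.

So the dual LP is:
  minimize  9y1 + 7y2 + 25y3
  subject to:
    y1 + 3y3 >= 6
    y2 + 2y3 >= 3
    y1, y2, y3 >= 0

Solving the primal: x* = (8.3333, 0).
  primal value c^T x* = 50.
Solving the dual: y* = (0, 0, 2).
  dual value b^T y* = 50.
Strong duality: c^T x* = b^T y*. Confirmed.

50


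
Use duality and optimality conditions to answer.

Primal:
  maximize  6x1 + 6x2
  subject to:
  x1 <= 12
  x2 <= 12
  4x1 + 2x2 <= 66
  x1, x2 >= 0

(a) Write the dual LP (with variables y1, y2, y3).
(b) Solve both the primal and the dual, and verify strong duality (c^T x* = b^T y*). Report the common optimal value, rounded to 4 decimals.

The standard primal-dual pair for 'max c^T x s.t. A x <= b, x >= 0' is:
  Dual:  min b^T y  s.t.  A^T y >= c,  y >= 0.

So the dual LP is:
  minimize  12y1 + 12y2 + 66y3
  subject to:
    y1 + 4y3 >= 6
    y2 + 2y3 >= 6
    y1, y2, y3 >= 0

Solving the primal: x* = (10.5, 12).
  primal value c^T x* = 135.
Solving the dual: y* = (0, 3, 1.5).
  dual value b^T y* = 135.
Strong duality: c^T x* = b^T y*. Confirmed.

135


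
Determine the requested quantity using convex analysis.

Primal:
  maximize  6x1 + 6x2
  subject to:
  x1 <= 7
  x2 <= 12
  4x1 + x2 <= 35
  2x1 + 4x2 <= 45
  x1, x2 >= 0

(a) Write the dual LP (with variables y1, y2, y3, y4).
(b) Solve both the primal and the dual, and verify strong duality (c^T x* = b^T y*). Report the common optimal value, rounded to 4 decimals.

The standard primal-dual pair for 'max c^T x s.t. A x <= b, x >= 0' is:
  Dual:  min b^T y  s.t.  A^T y >= c,  y >= 0.

So the dual LP is:
  minimize  7y1 + 12y2 + 35y3 + 45y4
  subject to:
    y1 + 4y3 + 2y4 >= 6
    y2 + y3 + 4y4 >= 6
    y1, y2, y3, y4 >= 0

Solving the primal: x* = (6.7857, 7.8571).
  primal value c^T x* = 87.8571.
Solving the dual: y* = (0, 0, 0.8571, 1.2857).
  dual value b^T y* = 87.8571.
Strong duality: c^T x* = b^T y*. Confirmed.

87.8571


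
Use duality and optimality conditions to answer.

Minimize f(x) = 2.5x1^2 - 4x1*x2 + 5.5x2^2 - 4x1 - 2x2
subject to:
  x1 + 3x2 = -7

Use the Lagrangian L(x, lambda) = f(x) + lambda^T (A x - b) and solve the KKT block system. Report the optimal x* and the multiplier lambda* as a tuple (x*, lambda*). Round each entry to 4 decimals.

Form the Lagrangian:
  L(x, lambda) = (1/2) x^T Q x + c^T x + lambda^T (A x - b)
Stationarity (grad_x L = 0): Q x + c + A^T lambda = 0.
Primal feasibility: A x = b.

This gives the KKT block system:
  [ Q   A^T ] [ x     ]   [-c ]
  [ A    0  ] [ lambda ] = [ b ]

Solving the linear system:
  x*      = (-1.6375, -1.7875)
  lambda* = (5.0375)
  f(x*)   = 22.6937

x* = (-1.6375, -1.7875), lambda* = (5.0375)


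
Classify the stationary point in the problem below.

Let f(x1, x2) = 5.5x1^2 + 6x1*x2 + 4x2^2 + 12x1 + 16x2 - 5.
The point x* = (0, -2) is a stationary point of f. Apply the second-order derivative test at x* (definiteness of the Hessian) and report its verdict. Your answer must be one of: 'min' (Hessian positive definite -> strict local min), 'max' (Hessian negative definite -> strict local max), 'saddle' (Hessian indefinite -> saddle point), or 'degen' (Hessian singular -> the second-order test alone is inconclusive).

Compute the Hessian H = grad^2 f:
  H = [[11, 6], [6, 8]]
Verify stationarity: grad f(x*) = H x* + g = (0, 0).
Eigenvalues of H: 3.3153, 15.6847.
Both eigenvalues > 0, so H is positive definite -> x* is a strict local min.

min


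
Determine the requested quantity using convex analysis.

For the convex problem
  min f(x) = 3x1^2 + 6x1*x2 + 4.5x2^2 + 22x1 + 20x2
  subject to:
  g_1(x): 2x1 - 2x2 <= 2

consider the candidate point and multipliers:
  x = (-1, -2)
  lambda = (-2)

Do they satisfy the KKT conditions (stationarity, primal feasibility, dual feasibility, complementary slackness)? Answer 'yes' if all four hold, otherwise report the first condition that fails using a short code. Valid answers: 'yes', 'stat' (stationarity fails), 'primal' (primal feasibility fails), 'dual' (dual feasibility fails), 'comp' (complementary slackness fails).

Gradient of f: grad f(x) = Q x + c = (4, -4)
Constraint values g_i(x) = a_i^T x - b_i:
  g_1((-1, -2)) = 0
Stationarity residual: grad f(x) + sum_i lambda_i a_i = (0, 0)
  -> stationarity OK
Primal feasibility (all g_i <= 0): OK
Dual feasibility (all lambda_i >= 0): FAILS
Complementary slackness (lambda_i * g_i(x) = 0 for all i): OK

Verdict: the first failing condition is dual_feasibility -> dual.

dual


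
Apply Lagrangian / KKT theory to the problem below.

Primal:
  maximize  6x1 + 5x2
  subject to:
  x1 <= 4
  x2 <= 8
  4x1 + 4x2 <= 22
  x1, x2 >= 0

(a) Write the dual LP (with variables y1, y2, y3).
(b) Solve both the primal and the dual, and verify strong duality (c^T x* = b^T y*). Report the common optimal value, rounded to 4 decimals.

The standard primal-dual pair for 'max c^T x s.t. A x <= b, x >= 0' is:
  Dual:  min b^T y  s.t.  A^T y >= c,  y >= 0.

So the dual LP is:
  minimize  4y1 + 8y2 + 22y3
  subject to:
    y1 + 4y3 >= 6
    y2 + 4y3 >= 5
    y1, y2, y3 >= 0

Solving the primal: x* = (4, 1.5).
  primal value c^T x* = 31.5.
Solving the dual: y* = (1, 0, 1.25).
  dual value b^T y* = 31.5.
Strong duality: c^T x* = b^T y*. Confirmed.

31.5


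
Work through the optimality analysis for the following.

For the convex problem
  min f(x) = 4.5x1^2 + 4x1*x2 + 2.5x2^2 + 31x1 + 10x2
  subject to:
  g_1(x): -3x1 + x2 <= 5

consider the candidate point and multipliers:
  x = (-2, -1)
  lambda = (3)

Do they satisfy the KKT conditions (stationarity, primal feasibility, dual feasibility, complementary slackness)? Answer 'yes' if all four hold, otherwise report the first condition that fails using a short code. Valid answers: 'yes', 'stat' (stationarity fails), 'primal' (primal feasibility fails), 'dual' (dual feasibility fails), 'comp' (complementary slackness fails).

Gradient of f: grad f(x) = Q x + c = (9, -3)
Constraint values g_i(x) = a_i^T x - b_i:
  g_1((-2, -1)) = 0
Stationarity residual: grad f(x) + sum_i lambda_i a_i = (0, 0)
  -> stationarity OK
Primal feasibility (all g_i <= 0): OK
Dual feasibility (all lambda_i >= 0): OK
Complementary slackness (lambda_i * g_i(x) = 0 for all i): OK

Verdict: yes, KKT holds.

yes


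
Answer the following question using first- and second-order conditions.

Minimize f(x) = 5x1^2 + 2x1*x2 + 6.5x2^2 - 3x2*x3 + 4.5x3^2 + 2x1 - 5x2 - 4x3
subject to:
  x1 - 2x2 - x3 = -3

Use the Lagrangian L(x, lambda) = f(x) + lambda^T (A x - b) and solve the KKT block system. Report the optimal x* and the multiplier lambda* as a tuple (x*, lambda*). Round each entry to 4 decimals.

Form the Lagrangian:
  L(x, lambda) = (1/2) x^T Q x + c^T x + lambda^T (A x - b)
Stationarity (grad_x L = 0): Q x + c + A^T lambda = 0.
Primal feasibility: A x = b.

This gives the KKT block system:
  [ Q   A^T ] [ x     ]   [-c ]
  [ A    0  ] [ lambda ] = [ b ]

Solving the linear system:
  x*      = (-0.4825, 0.8333, 0.8509)
  lambda* = (1.1579)
  f(x*)   = -2.5307

x* = (-0.4825, 0.8333, 0.8509), lambda* = (1.1579)


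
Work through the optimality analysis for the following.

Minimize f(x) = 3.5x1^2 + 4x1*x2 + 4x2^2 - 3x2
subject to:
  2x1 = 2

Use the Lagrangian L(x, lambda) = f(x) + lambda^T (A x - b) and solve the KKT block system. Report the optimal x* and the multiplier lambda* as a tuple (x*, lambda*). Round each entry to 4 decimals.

Form the Lagrangian:
  L(x, lambda) = (1/2) x^T Q x + c^T x + lambda^T (A x - b)
Stationarity (grad_x L = 0): Q x + c + A^T lambda = 0.
Primal feasibility: A x = b.

This gives the KKT block system:
  [ Q   A^T ] [ x     ]   [-c ]
  [ A    0  ] [ lambda ] = [ b ]

Solving the linear system:
  x*      = (1, -0.125)
  lambda* = (-3.25)
  f(x*)   = 3.4375

x* = (1, -0.125), lambda* = (-3.25)


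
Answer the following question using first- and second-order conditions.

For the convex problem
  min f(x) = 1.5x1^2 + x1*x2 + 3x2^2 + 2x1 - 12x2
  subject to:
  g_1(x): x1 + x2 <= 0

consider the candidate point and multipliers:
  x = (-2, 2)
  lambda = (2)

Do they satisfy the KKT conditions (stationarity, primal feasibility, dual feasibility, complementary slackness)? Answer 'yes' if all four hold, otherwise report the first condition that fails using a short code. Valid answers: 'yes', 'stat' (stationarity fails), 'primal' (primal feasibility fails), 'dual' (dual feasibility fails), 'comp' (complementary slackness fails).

Gradient of f: grad f(x) = Q x + c = (-2, -2)
Constraint values g_i(x) = a_i^T x - b_i:
  g_1((-2, 2)) = 0
Stationarity residual: grad f(x) + sum_i lambda_i a_i = (0, 0)
  -> stationarity OK
Primal feasibility (all g_i <= 0): OK
Dual feasibility (all lambda_i >= 0): OK
Complementary slackness (lambda_i * g_i(x) = 0 for all i): OK

Verdict: yes, KKT holds.

yes


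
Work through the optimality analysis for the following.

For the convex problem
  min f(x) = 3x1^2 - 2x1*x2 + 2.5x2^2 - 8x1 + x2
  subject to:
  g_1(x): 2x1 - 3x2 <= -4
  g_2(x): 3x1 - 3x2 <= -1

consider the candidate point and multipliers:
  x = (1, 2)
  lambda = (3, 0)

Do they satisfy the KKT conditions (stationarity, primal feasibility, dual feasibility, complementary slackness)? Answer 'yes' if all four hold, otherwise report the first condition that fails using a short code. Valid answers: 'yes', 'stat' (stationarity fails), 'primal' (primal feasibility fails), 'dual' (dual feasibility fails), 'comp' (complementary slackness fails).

Gradient of f: grad f(x) = Q x + c = (-6, 9)
Constraint values g_i(x) = a_i^T x - b_i:
  g_1((1, 2)) = 0
  g_2((1, 2)) = -2
Stationarity residual: grad f(x) + sum_i lambda_i a_i = (0, 0)
  -> stationarity OK
Primal feasibility (all g_i <= 0): OK
Dual feasibility (all lambda_i >= 0): OK
Complementary slackness (lambda_i * g_i(x) = 0 for all i): OK

Verdict: yes, KKT holds.

yes


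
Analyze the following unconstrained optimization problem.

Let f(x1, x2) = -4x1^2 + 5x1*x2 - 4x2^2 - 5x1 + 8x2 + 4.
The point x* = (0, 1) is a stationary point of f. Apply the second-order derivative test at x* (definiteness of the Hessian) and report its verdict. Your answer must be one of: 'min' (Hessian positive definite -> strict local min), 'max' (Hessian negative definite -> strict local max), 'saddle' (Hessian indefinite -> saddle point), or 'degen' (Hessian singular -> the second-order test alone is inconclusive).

Compute the Hessian H = grad^2 f:
  H = [[-8, 5], [5, -8]]
Verify stationarity: grad f(x*) = H x* + g = (0, 0).
Eigenvalues of H: -13, -3.
Both eigenvalues < 0, so H is negative definite -> x* is a strict local max.

max


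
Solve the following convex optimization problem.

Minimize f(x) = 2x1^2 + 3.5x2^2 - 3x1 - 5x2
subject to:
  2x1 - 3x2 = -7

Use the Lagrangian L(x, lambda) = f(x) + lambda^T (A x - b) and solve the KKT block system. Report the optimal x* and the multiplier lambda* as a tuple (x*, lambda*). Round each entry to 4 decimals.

Form the Lagrangian:
  L(x, lambda) = (1/2) x^T Q x + c^T x + lambda^T (A x - b)
Stationarity (grad_x L = 0): Q x + c + A^T lambda = 0.
Primal feasibility: A x = b.

This gives the KKT block system:
  [ Q   A^T ] [ x     ]   [-c ]
  [ A    0  ] [ lambda ] = [ b ]

Solving the linear system:
  x*      = (-0.6406, 1.9063)
  lambda* = (2.7813)
  f(x*)   = 5.9297

x* = (-0.6406, 1.9063), lambda* = (2.7813)


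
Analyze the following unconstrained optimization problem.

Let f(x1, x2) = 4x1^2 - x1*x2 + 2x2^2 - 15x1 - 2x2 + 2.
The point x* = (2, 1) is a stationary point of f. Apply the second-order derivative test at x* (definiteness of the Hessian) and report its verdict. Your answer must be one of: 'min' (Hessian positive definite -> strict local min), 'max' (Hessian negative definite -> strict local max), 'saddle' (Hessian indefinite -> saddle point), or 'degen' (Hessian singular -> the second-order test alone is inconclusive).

Compute the Hessian H = grad^2 f:
  H = [[8, -1], [-1, 4]]
Verify stationarity: grad f(x*) = H x* + g = (0, 0).
Eigenvalues of H: 3.7639, 8.2361.
Both eigenvalues > 0, so H is positive definite -> x* is a strict local min.

min


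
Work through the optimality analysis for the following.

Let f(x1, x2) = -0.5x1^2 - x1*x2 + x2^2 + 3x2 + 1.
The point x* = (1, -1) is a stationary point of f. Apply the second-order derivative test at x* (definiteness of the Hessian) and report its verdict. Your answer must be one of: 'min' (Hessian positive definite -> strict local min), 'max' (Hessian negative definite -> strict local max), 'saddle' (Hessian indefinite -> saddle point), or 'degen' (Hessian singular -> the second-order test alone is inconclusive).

Compute the Hessian H = grad^2 f:
  H = [[-1, -1], [-1, 2]]
Verify stationarity: grad f(x*) = H x* + g = (0, 0).
Eigenvalues of H: -1.3028, 2.3028.
Eigenvalues have mixed signs, so H is indefinite -> x* is a saddle point.

saddle


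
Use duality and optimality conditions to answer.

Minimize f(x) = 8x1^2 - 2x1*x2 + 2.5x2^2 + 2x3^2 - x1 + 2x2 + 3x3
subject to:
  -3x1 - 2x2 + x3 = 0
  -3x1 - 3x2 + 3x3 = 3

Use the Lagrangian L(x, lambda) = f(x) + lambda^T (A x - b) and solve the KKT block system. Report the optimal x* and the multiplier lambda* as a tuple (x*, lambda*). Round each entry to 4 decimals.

Form the Lagrangian:
  L(x, lambda) = (1/2) x^T Q x + c^T x + lambda^T (A x - b)
Stationarity (grad_x L = 0): Q x + c + A^T lambda = 0.
Primal feasibility: A x = b.

This gives the KKT block system:
  [ Q   A^T ] [ x     ]   [-c ]
  [ A    0  ] [ lambda ] = [ b ]

Solving the linear system:
  x*      = (0.5833, -0.1667, 1.4167)
  lambda* = (8.6667, -5.7778)
  f(x*)   = 10.3333

x* = (0.5833, -0.1667, 1.4167), lambda* = (8.6667, -5.7778)


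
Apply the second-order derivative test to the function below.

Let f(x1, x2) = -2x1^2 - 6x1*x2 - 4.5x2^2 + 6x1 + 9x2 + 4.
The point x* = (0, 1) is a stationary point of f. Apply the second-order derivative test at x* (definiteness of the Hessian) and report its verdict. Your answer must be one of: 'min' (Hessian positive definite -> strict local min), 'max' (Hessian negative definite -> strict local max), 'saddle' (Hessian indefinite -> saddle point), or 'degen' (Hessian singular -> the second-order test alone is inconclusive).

Compute the Hessian H = grad^2 f:
  H = [[-4, -6], [-6, -9]]
Verify stationarity: grad f(x*) = H x* + g = (0, 0).
Eigenvalues of H: -13, 0.
H has a zero eigenvalue (singular; negative semidefinite but not definite), so H is neither positive definite, negative definite, nor indefinite. The second-order test alone is inconclusive -> degen.
(Indeed, f is constant along the null direction of H through x*, so x* is not a strict local extremum.)

degen


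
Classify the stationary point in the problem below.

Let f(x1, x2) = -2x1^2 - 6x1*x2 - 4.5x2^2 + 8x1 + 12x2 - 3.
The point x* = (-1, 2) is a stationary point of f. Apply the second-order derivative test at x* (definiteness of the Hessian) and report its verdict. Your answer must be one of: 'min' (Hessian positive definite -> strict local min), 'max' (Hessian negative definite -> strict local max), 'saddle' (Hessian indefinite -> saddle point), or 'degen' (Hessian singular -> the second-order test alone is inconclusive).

Compute the Hessian H = grad^2 f:
  H = [[-4, -6], [-6, -9]]
Verify stationarity: grad f(x*) = H x* + g = (0, 0).
Eigenvalues of H: -13, 0.
H has a zero eigenvalue (singular; negative semidefinite but not definite), so H is neither positive definite, negative definite, nor indefinite. The second-order test alone is inconclusive -> degen.
(Indeed, f is constant along the null direction of H through x*, so x* is not a strict local extremum.)

degen


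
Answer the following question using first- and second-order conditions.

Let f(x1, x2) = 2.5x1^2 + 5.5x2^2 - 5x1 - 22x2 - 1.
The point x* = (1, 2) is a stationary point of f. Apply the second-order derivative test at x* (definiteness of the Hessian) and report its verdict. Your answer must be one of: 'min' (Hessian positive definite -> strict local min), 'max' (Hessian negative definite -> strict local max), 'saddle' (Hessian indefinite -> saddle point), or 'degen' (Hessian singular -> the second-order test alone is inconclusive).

Compute the Hessian H = grad^2 f:
  H = [[5, 0], [0, 11]]
Verify stationarity: grad f(x*) = H x* + g = (0, 0).
Eigenvalues of H: 5, 11.
Both eigenvalues > 0, so H is positive definite -> x* is a strict local min.

min


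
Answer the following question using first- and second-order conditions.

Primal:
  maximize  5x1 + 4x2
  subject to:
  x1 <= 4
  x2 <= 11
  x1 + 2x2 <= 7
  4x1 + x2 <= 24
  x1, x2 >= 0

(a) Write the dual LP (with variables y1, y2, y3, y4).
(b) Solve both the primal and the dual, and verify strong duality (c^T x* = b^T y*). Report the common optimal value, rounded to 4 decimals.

The standard primal-dual pair for 'max c^T x s.t. A x <= b, x >= 0' is:
  Dual:  min b^T y  s.t.  A^T y >= c,  y >= 0.

So the dual LP is:
  minimize  4y1 + 11y2 + 7y3 + 24y4
  subject to:
    y1 + y3 + 4y4 >= 5
    y2 + 2y3 + y4 >= 4
    y1, y2, y3, y4 >= 0

Solving the primal: x* = (4, 1.5).
  primal value c^T x* = 26.
Solving the dual: y* = (3, 0, 2, 0).
  dual value b^T y* = 26.
Strong duality: c^T x* = b^T y*. Confirmed.

26


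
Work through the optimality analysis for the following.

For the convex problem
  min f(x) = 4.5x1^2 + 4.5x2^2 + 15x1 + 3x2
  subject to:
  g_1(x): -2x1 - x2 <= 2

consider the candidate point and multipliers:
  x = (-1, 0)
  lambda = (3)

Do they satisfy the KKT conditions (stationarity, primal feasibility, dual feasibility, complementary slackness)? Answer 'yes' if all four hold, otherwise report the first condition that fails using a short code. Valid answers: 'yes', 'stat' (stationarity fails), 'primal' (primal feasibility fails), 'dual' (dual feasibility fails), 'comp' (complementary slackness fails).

Gradient of f: grad f(x) = Q x + c = (6, 3)
Constraint values g_i(x) = a_i^T x - b_i:
  g_1((-1, 0)) = 0
Stationarity residual: grad f(x) + sum_i lambda_i a_i = (0, 0)
  -> stationarity OK
Primal feasibility (all g_i <= 0): OK
Dual feasibility (all lambda_i >= 0): OK
Complementary slackness (lambda_i * g_i(x) = 0 for all i): OK

Verdict: yes, KKT holds.

yes


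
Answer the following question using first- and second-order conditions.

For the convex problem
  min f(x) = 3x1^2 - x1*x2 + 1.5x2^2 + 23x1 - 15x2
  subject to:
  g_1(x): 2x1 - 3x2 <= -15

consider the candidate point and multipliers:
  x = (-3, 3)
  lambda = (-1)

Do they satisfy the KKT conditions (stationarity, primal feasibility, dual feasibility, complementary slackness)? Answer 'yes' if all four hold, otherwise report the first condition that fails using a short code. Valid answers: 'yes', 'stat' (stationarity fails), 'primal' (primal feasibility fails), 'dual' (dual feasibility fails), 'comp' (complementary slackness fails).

Gradient of f: grad f(x) = Q x + c = (2, -3)
Constraint values g_i(x) = a_i^T x - b_i:
  g_1((-3, 3)) = 0
Stationarity residual: grad f(x) + sum_i lambda_i a_i = (0, 0)
  -> stationarity OK
Primal feasibility (all g_i <= 0): OK
Dual feasibility (all lambda_i >= 0): FAILS
Complementary slackness (lambda_i * g_i(x) = 0 for all i): OK

Verdict: the first failing condition is dual_feasibility -> dual.

dual


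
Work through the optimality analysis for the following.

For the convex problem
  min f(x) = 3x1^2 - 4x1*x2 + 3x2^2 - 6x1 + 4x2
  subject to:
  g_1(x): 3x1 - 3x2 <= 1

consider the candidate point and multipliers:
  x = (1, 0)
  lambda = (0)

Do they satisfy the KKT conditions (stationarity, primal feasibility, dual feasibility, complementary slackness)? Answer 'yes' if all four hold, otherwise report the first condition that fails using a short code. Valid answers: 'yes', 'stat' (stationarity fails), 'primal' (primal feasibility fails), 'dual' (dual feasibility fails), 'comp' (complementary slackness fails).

Gradient of f: grad f(x) = Q x + c = (0, 0)
Constraint values g_i(x) = a_i^T x - b_i:
  g_1((1, 0)) = 2
Stationarity residual: grad f(x) + sum_i lambda_i a_i = (0, 0)
  -> stationarity OK
Primal feasibility (all g_i <= 0): FAILS
Dual feasibility (all lambda_i >= 0): OK
Complementary slackness (lambda_i * g_i(x) = 0 for all i): OK

Verdict: the first failing condition is primal_feasibility -> primal.

primal


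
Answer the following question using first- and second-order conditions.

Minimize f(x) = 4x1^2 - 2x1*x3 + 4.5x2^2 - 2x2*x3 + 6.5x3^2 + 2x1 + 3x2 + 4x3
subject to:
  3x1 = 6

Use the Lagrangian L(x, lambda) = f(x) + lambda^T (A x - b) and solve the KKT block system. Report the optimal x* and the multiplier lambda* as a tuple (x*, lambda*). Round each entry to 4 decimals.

Form the Lagrangian:
  L(x, lambda) = (1/2) x^T Q x + c^T x + lambda^T (A x - b)
Stationarity (grad_x L = 0): Q x + c + A^T lambda = 0.
Primal feasibility: A x = b.

This gives the KKT block system:
  [ Q   A^T ] [ x     ]   [-c ]
  [ A    0  ] [ lambda ] = [ b ]

Solving the linear system:
  x*      = (2, -0.3451, -0.0531)
  lambda* = (-6.0354)
  f(x*)   = 19.4823

x* = (2, -0.3451, -0.0531), lambda* = (-6.0354)


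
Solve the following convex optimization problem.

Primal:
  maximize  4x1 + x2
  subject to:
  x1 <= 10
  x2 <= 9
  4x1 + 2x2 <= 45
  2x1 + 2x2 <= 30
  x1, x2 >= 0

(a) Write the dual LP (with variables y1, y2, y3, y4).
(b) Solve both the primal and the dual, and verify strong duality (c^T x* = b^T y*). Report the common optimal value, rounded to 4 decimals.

The standard primal-dual pair for 'max c^T x s.t. A x <= b, x >= 0' is:
  Dual:  min b^T y  s.t.  A^T y >= c,  y >= 0.

So the dual LP is:
  minimize  10y1 + 9y2 + 45y3 + 30y4
  subject to:
    y1 + 4y3 + 2y4 >= 4
    y2 + 2y3 + 2y4 >= 1
    y1, y2, y3, y4 >= 0

Solving the primal: x* = (10, 2.5).
  primal value c^T x* = 42.5.
Solving the dual: y* = (2, 0, 0.5, 0).
  dual value b^T y* = 42.5.
Strong duality: c^T x* = b^T y*. Confirmed.

42.5


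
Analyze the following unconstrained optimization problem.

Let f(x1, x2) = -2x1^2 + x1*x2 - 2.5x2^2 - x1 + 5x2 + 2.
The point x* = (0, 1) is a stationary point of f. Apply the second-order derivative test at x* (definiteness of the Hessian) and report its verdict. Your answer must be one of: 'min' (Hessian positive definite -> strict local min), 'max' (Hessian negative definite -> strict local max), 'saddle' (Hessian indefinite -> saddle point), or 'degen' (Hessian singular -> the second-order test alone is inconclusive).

Compute the Hessian H = grad^2 f:
  H = [[-4, 1], [1, -5]]
Verify stationarity: grad f(x*) = H x* + g = (0, 0).
Eigenvalues of H: -5.618, -3.382.
Both eigenvalues < 0, so H is negative definite -> x* is a strict local max.

max


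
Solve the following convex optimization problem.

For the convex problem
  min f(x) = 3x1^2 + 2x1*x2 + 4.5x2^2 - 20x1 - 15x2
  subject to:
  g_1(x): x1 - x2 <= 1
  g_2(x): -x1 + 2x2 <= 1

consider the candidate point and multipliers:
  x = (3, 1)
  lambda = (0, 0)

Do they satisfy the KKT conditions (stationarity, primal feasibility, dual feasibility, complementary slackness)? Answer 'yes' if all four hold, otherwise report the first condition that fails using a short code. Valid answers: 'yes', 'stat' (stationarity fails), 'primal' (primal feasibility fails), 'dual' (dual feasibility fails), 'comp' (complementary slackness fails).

Gradient of f: grad f(x) = Q x + c = (0, 0)
Constraint values g_i(x) = a_i^T x - b_i:
  g_1((3, 1)) = 1
  g_2((3, 1)) = -2
Stationarity residual: grad f(x) + sum_i lambda_i a_i = (0, 0)
  -> stationarity OK
Primal feasibility (all g_i <= 0): FAILS
Dual feasibility (all lambda_i >= 0): OK
Complementary slackness (lambda_i * g_i(x) = 0 for all i): OK

Verdict: the first failing condition is primal_feasibility -> primal.

primal


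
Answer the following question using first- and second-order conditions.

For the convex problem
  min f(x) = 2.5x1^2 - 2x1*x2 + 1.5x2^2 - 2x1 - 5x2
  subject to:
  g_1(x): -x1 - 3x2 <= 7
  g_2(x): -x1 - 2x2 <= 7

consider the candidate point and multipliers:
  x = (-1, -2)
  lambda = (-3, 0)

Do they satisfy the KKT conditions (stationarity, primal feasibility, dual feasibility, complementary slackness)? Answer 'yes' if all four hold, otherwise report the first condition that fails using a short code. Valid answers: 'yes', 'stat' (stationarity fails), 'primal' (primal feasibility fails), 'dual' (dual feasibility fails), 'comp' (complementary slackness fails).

Gradient of f: grad f(x) = Q x + c = (-3, -9)
Constraint values g_i(x) = a_i^T x - b_i:
  g_1((-1, -2)) = 0
  g_2((-1, -2)) = -2
Stationarity residual: grad f(x) + sum_i lambda_i a_i = (0, 0)
  -> stationarity OK
Primal feasibility (all g_i <= 0): OK
Dual feasibility (all lambda_i >= 0): FAILS
Complementary slackness (lambda_i * g_i(x) = 0 for all i): OK

Verdict: the first failing condition is dual_feasibility -> dual.

dual


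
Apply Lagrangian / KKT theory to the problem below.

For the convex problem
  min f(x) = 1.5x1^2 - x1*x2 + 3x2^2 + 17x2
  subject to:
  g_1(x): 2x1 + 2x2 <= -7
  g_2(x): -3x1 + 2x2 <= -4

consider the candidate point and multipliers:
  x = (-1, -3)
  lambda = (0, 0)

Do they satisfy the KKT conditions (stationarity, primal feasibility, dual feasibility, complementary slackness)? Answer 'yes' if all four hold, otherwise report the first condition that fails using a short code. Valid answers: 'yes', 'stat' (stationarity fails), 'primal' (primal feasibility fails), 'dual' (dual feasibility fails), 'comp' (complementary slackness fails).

Gradient of f: grad f(x) = Q x + c = (0, 0)
Constraint values g_i(x) = a_i^T x - b_i:
  g_1((-1, -3)) = -1
  g_2((-1, -3)) = 1
Stationarity residual: grad f(x) + sum_i lambda_i a_i = (0, 0)
  -> stationarity OK
Primal feasibility (all g_i <= 0): FAILS
Dual feasibility (all lambda_i >= 0): OK
Complementary slackness (lambda_i * g_i(x) = 0 for all i): OK

Verdict: the first failing condition is primal_feasibility -> primal.

primal


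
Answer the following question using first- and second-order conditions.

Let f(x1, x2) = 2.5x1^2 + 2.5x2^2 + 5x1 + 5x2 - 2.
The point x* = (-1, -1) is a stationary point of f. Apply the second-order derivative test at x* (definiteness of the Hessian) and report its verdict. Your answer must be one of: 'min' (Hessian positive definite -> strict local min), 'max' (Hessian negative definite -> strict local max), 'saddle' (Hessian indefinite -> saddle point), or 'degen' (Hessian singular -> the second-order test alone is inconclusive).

Compute the Hessian H = grad^2 f:
  H = [[5, 0], [0, 5]]
Verify stationarity: grad f(x*) = H x* + g = (0, 0).
Eigenvalues of H: 5, 5.
Both eigenvalues > 0, so H is positive definite -> x* is a strict local min.

min


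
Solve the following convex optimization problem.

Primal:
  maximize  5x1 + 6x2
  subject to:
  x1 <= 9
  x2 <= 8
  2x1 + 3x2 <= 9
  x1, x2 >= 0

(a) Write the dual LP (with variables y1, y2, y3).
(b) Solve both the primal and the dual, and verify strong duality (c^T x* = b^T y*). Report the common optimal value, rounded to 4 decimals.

The standard primal-dual pair for 'max c^T x s.t. A x <= b, x >= 0' is:
  Dual:  min b^T y  s.t.  A^T y >= c,  y >= 0.

So the dual LP is:
  minimize  9y1 + 8y2 + 9y3
  subject to:
    y1 + 2y3 >= 5
    y2 + 3y3 >= 6
    y1, y2, y3 >= 0

Solving the primal: x* = (4.5, 0).
  primal value c^T x* = 22.5.
Solving the dual: y* = (0, 0, 2.5).
  dual value b^T y* = 22.5.
Strong duality: c^T x* = b^T y*. Confirmed.

22.5


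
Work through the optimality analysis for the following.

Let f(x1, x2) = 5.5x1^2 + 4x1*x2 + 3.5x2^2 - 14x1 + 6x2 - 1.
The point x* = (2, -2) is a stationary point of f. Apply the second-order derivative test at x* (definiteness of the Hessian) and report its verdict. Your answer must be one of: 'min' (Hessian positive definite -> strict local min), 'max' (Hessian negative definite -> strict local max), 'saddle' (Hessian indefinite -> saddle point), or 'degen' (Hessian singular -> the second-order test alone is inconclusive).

Compute the Hessian H = grad^2 f:
  H = [[11, 4], [4, 7]]
Verify stationarity: grad f(x*) = H x* + g = (0, 0).
Eigenvalues of H: 4.5279, 13.4721.
Both eigenvalues > 0, so H is positive definite -> x* is a strict local min.

min


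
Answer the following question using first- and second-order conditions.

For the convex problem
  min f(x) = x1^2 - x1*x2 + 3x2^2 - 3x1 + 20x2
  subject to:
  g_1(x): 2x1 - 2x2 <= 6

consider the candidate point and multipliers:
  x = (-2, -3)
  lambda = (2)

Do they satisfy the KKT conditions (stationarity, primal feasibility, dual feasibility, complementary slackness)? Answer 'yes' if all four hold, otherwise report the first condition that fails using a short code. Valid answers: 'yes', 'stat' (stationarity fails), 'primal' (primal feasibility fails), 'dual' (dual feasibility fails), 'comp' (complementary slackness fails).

Gradient of f: grad f(x) = Q x + c = (-4, 4)
Constraint values g_i(x) = a_i^T x - b_i:
  g_1((-2, -3)) = -4
Stationarity residual: grad f(x) + sum_i lambda_i a_i = (0, 0)
  -> stationarity OK
Primal feasibility (all g_i <= 0): OK
Dual feasibility (all lambda_i >= 0): OK
Complementary slackness (lambda_i * g_i(x) = 0 for all i): FAILS

Verdict: the first failing condition is complementary_slackness -> comp.

comp


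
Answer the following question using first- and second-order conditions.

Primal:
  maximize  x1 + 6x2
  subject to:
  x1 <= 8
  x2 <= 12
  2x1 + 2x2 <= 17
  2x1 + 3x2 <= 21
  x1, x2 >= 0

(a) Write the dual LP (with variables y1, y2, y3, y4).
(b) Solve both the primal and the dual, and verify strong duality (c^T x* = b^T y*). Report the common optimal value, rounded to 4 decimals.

The standard primal-dual pair for 'max c^T x s.t. A x <= b, x >= 0' is:
  Dual:  min b^T y  s.t.  A^T y >= c,  y >= 0.

So the dual LP is:
  minimize  8y1 + 12y2 + 17y3 + 21y4
  subject to:
    y1 + 2y3 + 2y4 >= 1
    y2 + 2y3 + 3y4 >= 6
    y1, y2, y3, y4 >= 0

Solving the primal: x* = (0, 7).
  primal value c^T x* = 42.
Solving the dual: y* = (0, 0, 0, 2).
  dual value b^T y* = 42.
Strong duality: c^T x* = b^T y*. Confirmed.

42


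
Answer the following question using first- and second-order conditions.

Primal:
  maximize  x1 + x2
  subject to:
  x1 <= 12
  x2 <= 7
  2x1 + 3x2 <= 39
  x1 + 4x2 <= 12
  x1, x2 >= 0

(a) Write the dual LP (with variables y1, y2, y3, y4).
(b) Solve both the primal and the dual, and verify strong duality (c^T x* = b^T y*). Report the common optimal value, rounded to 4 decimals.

The standard primal-dual pair for 'max c^T x s.t. A x <= b, x >= 0' is:
  Dual:  min b^T y  s.t.  A^T y >= c,  y >= 0.

So the dual LP is:
  minimize  12y1 + 7y2 + 39y3 + 12y4
  subject to:
    y1 + 2y3 + y4 >= 1
    y2 + 3y3 + 4y4 >= 1
    y1, y2, y3, y4 >= 0

Solving the primal: x* = (12, 0).
  primal value c^T x* = 12.
Solving the dual: y* = (0.75, 0, 0, 0.25).
  dual value b^T y* = 12.
Strong duality: c^T x* = b^T y*. Confirmed.

12


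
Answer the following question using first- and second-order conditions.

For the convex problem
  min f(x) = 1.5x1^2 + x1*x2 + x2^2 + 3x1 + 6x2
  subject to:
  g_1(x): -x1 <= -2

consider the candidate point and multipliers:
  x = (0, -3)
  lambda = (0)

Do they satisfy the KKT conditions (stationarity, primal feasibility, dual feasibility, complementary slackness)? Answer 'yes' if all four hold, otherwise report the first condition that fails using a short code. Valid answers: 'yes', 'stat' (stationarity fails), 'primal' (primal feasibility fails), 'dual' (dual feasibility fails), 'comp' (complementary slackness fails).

Gradient of f: grad f(x) = Q x + c = (0, 0)
Constraint values g_i(x) = a_i^T x - b_i:
  g_1((0, -3)) = 2
Stationarity residual: grad f(x) + sum_i lambda_i a_i = (0, 0)
  -> stationarity OK
Primal feasibility (all g_i <= 0): FAILS
Dual feasibility (all lambda_i >= 0): OK
Complementary slackness (lambda_i * g_i(x) = 0 for all i): OK

Verdict: the first failing condition is primal_feasibility -> primal.

primal


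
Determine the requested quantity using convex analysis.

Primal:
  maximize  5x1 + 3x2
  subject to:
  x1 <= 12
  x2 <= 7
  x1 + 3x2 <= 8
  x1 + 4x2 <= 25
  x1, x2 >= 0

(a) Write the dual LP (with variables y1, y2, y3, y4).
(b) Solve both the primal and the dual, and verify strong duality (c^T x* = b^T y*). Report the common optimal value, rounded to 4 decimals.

The standard primal-dual pair for 'max c^T x s.t. A x <= b, x >= 0' is:
  Dual:  min b^T y  s.t.  A^T y >= c,  y >= 0.

So the dual LP is:
  minimize  12y1 + 7y2 + 8y3 + 25y4
  subject to:
    y1 + y3 + y4 >= 5
    y2 + 3y3 + 4y4 >= 3
    y1, y2, y3, y4 >= 0

Solving the primal: x* = (8, 0).
  primal value c^T x* = 40.
Solving the dual: y* = (0, 0, 5, 0).
  dual value b^T y* = 40.
Strong duality: c^T x* = b^T y*. Confirmed.

40


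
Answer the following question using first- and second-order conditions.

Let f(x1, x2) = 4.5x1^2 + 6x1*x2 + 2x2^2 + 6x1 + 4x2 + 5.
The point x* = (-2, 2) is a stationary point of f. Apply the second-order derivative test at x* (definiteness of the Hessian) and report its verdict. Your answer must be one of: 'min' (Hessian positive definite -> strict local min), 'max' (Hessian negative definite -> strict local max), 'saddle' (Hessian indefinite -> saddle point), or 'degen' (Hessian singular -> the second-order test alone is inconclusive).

Compute the Hessian H = grad^2 f:
  H = [[9, 6], [6, 4]]
Verify stationarity: grad f(x*) = H x* + g = (0, 0).
Eigenvalues of H: 0, 13.
H has a zero eigenvalue (singular; positive semidefinite but not definite), so H is neither positive definite, negative definite, nor indefinite. The second-order test alone is inconclusive -> degen.
(Indeed, f is constant along the null direction of H through x*, so x* is not a strict local extremum.)

degen


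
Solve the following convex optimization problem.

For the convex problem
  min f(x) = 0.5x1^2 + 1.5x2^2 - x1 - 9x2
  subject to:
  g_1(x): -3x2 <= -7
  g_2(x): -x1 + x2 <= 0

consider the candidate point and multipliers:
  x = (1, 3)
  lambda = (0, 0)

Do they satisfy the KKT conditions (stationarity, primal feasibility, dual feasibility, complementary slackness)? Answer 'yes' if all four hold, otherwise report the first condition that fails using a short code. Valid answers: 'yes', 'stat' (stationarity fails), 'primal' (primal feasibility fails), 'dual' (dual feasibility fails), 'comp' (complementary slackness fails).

Gradient of f: grad f(x) = Q x + c = (0, 0)
Constraint values g_i(x) = a_i^T x - b_i:
  g_1((1, 3)) = -2
  g_2((1, 3)) = 2
Stationarity residual: grad f(x) + sum_i lambda_i a_i = (0, 0)
  -> stationarity OK
Primal feasibility (all g_i <= 0): FAILS
Dual feasibility (all lambda_i >= 0): OK
Complementary slackness (lambda_i * g_i(x) = 0 for all i): OK

Verdict: the first failing condition is primal_feasibility -> primal.

primal


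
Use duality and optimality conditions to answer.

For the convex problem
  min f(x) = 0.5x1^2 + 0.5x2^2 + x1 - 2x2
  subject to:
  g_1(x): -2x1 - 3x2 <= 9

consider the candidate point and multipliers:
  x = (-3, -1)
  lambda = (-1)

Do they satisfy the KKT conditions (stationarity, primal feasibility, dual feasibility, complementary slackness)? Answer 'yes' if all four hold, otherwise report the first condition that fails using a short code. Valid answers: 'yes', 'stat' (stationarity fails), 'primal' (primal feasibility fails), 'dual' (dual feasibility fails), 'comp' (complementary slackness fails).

Gradient of f: grad f(x) = Q x + c = (-2, -3)
Constraint values g_i(x) = a_i^T x - b_i:
  g_1((-3, -1)) = 0
Stationarity residual: grad f(x) + sum_i lambda_i a_i = (0, 0)
  -> stationarity OK
Primal feasibility (all g_i <= 0): OK
Dual feasibility (all lambda_i >= 0): FAILS
Complementary slackness (lambda_i * g_i(x) = 0 for all i): OK

Verdict: the first failing condition is dual_feasibility -> dual.

dual
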